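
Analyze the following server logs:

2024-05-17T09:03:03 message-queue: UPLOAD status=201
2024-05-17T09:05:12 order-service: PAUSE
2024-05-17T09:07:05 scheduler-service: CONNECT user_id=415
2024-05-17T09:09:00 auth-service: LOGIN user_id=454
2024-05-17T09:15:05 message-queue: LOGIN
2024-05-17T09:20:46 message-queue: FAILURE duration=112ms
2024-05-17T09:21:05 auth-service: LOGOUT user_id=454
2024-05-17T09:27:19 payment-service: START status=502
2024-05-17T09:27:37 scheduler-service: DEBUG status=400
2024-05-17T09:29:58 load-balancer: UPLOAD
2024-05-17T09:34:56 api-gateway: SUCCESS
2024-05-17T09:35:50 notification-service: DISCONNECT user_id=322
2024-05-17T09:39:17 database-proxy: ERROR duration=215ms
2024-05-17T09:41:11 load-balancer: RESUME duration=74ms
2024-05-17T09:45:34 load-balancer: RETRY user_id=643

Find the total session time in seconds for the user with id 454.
725

To calculate session duration:

1. Find LOGIN event for user_id=454: 2024-05-17T09:09:00
2. Find LOGOUT event for user_id=454: 2024-05-17T09:21:05
3. Session duration: 2024-05-17T09:21:05 - 2024-05-17T09:09:00 = 725 seconds (12 minutes)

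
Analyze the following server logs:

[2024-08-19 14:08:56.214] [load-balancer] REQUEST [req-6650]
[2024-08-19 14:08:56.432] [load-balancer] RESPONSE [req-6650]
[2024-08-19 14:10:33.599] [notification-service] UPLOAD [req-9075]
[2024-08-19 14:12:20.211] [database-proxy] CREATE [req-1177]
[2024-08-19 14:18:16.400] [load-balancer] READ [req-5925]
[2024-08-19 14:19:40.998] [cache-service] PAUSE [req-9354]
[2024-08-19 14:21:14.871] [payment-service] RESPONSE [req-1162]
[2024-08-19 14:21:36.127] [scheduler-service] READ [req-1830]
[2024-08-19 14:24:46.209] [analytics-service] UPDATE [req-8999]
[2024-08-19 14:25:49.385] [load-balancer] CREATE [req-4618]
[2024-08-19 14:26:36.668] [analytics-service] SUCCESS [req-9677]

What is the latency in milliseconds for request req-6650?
218

To calculate latency:

1. Find REQUEST with id req-6650: 2024-08-19 14:08:56.214
2. Find RESPONSE with id req-6650: 2024-08-19 14:08:56.432
3. Latency: 2024-08-19 14:08:56.432 - 2024-08-19 14:08:56.214 = 218ms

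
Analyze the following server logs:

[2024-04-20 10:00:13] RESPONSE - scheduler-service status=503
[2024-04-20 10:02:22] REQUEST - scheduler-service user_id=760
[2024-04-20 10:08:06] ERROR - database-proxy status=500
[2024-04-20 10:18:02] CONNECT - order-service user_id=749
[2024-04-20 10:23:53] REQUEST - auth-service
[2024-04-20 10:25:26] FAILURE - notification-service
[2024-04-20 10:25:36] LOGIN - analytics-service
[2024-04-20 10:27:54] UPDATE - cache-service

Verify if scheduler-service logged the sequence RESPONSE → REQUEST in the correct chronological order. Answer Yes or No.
Yes

To verify sequence order:

1. Find all events in sequence RESPONSE → REQUEST for scheduler-service
2. Extract their timestamps
3. Check if timestamps are in ascending order
4. Result: Yes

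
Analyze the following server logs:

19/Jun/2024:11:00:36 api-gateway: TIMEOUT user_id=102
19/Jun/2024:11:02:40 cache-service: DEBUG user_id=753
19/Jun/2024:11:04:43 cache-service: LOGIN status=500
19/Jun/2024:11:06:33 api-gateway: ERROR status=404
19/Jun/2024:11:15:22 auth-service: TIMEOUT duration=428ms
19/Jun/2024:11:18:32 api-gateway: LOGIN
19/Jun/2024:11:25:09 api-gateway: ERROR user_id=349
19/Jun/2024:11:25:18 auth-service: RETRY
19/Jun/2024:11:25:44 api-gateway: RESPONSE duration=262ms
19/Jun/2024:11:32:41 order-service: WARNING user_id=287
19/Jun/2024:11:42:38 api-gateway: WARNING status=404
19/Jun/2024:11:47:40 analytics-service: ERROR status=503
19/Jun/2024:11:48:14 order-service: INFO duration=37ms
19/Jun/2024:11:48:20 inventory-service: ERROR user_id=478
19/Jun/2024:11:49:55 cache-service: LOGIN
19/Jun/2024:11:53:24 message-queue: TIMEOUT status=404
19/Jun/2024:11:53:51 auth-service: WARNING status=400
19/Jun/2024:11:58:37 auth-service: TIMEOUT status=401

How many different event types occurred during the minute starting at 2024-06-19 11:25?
3

To count unique event types:

1. Filter events in the minute starting at 2024-06-19 11:25
2. Extract event types from matching entries
3. Count unique types: 3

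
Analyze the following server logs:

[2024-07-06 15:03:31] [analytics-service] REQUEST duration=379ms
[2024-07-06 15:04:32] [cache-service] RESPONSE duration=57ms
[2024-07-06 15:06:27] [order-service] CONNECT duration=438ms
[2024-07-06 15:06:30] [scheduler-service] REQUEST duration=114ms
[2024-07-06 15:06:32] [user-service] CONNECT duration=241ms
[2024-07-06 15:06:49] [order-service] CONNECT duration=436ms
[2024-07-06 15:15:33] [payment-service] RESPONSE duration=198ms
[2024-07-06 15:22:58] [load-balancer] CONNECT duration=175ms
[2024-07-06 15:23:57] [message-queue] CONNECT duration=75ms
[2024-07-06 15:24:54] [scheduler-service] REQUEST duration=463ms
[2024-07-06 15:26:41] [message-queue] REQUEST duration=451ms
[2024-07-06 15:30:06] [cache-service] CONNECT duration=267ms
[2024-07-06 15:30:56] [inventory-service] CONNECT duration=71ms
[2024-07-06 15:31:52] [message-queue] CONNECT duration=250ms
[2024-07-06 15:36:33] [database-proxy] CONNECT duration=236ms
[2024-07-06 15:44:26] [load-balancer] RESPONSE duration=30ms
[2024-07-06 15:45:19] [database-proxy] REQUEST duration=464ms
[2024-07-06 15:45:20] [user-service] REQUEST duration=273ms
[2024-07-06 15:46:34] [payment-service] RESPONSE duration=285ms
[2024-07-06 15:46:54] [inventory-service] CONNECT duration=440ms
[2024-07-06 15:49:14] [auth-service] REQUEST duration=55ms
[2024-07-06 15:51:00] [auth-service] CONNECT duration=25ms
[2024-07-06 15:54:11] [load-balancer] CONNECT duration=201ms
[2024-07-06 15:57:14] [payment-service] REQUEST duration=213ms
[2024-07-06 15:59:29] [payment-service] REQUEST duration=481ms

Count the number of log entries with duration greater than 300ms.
8

To count timeouts:

1. Threshold: 300ms
2. Extract duration from each log entry
3. Count entries where duration > 300
4. Timeout count: 8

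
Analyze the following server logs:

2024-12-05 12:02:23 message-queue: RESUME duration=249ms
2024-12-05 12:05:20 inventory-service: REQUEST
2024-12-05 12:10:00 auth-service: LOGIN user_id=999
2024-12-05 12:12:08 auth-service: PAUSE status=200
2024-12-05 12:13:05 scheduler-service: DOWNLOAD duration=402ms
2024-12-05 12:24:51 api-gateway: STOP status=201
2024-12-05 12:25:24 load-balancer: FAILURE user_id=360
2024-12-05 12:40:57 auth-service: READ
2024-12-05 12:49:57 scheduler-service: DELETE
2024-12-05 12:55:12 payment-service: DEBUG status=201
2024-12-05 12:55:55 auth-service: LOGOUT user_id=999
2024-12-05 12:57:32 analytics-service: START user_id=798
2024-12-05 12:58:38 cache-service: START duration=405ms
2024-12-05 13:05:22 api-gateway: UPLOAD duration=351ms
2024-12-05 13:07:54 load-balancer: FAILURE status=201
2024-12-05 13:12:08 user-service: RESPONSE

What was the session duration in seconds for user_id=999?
2755

To calculate session duration:

1. Find LOGIN event for user_id=999: 2024-12-05 12:10:00
2. Find LOGOUT event for user_id=999: 2024-12-05 12:55:55
3. Session duration: 2024-12-05 12:55:55 - 2024-12-05 12:10:00 = 2755 seconds (45 minutes)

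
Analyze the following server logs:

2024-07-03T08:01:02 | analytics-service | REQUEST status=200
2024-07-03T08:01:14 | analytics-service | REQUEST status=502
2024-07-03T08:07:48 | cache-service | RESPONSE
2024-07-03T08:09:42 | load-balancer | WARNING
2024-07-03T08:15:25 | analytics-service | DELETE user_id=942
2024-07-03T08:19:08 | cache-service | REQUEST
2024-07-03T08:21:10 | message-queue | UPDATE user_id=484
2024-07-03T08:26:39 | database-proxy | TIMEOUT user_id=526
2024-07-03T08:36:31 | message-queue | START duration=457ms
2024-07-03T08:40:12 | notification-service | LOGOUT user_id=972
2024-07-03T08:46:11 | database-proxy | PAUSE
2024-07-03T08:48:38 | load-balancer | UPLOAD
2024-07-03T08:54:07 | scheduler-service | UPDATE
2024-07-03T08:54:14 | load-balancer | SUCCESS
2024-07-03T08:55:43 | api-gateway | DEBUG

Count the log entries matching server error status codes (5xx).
1

To find matching entries:

1. Pattern to match: server error status codes (5xx)
2. Scan each log entry for the pattern
3. Count matches: 1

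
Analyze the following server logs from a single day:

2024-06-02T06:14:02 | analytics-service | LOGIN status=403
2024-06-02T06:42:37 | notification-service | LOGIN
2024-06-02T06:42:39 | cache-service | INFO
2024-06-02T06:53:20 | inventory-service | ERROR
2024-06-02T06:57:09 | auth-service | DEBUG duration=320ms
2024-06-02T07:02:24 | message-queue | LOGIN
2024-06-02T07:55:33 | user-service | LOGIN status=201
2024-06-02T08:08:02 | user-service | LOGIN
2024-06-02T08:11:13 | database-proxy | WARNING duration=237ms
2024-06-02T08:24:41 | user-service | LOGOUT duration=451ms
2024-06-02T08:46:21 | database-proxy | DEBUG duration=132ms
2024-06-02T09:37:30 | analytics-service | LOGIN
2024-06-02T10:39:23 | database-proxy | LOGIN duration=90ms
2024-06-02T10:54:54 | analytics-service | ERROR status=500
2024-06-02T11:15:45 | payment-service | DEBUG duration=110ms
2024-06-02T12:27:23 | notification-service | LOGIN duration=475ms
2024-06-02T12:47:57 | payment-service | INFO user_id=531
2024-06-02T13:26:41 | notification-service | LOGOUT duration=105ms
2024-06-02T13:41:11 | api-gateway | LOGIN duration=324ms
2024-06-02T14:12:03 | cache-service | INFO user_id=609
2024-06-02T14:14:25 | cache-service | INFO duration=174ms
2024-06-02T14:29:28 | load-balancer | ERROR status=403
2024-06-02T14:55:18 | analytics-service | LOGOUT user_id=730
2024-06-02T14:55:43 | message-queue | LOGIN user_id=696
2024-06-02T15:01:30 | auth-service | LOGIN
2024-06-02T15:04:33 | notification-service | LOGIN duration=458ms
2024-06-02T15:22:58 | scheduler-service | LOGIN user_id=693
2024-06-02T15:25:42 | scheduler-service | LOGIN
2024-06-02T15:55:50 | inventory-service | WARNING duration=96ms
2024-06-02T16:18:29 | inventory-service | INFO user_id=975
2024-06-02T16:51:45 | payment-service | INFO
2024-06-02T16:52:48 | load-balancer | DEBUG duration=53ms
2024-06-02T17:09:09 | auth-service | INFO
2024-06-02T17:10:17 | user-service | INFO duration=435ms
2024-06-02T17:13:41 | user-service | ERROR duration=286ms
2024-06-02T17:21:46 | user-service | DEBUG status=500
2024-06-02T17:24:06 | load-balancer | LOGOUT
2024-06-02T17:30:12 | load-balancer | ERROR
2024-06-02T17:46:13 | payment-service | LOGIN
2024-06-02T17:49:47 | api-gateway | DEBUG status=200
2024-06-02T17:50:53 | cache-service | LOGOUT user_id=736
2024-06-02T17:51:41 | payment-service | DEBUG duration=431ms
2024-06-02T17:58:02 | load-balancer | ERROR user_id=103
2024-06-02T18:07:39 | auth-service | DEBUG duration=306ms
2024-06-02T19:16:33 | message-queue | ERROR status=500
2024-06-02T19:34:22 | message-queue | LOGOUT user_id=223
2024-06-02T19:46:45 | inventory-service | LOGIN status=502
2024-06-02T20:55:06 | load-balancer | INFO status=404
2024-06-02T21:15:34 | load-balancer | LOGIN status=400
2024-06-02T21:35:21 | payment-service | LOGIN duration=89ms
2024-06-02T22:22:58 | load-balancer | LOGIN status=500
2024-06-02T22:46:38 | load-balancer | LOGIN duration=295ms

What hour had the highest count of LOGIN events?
15

To find the peak hour:

1. Group all LOGIN events by hour
2. Count events in each hour
3. Find hour with maximum count
4. Peak hour: 15 (with 4 events)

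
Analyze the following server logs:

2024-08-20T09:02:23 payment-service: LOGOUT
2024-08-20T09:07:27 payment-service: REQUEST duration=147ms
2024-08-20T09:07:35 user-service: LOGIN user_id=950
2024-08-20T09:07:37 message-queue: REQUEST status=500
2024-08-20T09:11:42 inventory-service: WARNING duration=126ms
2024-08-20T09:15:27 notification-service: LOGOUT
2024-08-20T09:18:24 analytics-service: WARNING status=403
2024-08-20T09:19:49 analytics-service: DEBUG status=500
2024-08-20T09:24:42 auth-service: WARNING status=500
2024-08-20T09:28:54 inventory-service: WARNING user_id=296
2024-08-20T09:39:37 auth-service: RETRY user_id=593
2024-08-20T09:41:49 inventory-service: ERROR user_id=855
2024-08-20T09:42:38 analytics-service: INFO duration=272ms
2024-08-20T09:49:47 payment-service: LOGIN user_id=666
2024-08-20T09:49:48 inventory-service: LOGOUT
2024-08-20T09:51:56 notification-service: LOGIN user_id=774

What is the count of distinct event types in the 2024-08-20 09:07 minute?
2

To count unique event types:

1. Filter events in the minute starting at 2024-08-20 09:07
2. Extract event types from matching entries
3. Count unique types: 2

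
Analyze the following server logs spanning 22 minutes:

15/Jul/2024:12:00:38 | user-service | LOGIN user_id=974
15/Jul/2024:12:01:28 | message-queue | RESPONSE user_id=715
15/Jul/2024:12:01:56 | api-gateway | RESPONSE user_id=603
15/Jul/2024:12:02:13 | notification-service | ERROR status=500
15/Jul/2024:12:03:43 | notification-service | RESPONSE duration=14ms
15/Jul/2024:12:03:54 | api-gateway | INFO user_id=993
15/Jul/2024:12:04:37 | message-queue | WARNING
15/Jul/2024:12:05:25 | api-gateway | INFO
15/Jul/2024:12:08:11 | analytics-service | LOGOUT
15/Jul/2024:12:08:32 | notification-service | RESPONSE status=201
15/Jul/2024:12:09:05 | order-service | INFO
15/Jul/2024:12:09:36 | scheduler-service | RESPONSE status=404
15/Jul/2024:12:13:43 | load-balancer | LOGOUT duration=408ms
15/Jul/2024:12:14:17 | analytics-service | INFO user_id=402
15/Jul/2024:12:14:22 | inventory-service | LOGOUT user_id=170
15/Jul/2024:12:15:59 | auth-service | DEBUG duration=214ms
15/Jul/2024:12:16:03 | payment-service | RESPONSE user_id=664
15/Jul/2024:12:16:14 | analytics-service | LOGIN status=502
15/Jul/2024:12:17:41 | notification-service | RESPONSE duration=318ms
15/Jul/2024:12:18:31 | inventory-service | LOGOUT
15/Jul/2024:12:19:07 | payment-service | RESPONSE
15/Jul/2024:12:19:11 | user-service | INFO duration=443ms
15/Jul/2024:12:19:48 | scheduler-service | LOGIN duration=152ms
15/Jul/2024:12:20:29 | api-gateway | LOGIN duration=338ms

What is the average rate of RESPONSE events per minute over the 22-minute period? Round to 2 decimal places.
0.36

To calculate the rate:

1. Count total RESPONSE events: 8
2. Total time period: 22 minutes
3. Rate = 8 / 22 = 0.36 events per minute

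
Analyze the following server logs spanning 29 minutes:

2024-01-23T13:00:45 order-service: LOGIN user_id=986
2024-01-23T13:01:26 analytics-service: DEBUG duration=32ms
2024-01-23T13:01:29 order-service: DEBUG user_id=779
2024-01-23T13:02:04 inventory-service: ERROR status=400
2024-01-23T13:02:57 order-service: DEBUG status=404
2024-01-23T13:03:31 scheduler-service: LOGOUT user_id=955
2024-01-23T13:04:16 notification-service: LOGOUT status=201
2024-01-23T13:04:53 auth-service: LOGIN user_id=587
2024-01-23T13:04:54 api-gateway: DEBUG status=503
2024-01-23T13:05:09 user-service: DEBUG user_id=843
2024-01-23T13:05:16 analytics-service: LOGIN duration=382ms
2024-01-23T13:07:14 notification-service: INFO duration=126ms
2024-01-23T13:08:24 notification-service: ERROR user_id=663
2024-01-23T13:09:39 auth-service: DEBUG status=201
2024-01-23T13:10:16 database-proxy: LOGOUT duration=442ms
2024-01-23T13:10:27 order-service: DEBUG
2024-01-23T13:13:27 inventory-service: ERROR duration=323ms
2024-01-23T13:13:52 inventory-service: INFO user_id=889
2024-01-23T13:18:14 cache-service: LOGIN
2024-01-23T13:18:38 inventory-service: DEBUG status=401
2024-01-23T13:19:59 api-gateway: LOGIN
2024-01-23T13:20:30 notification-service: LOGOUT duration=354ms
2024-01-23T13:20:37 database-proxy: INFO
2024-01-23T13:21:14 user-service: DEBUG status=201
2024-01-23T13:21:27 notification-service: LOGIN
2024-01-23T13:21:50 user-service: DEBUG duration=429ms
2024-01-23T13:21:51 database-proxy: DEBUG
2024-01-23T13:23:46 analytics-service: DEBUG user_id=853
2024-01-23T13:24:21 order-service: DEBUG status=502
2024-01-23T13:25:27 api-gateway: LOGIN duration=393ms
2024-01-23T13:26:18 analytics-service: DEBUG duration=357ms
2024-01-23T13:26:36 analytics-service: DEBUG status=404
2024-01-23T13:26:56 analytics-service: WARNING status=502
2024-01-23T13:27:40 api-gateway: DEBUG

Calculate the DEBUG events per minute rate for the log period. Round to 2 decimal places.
0.55

To calculate the rate:

1. Count total DEBUG events: 16
2. Total time period: 29 minutes
3. Rate = 16 / 29 = 0.55 events per minute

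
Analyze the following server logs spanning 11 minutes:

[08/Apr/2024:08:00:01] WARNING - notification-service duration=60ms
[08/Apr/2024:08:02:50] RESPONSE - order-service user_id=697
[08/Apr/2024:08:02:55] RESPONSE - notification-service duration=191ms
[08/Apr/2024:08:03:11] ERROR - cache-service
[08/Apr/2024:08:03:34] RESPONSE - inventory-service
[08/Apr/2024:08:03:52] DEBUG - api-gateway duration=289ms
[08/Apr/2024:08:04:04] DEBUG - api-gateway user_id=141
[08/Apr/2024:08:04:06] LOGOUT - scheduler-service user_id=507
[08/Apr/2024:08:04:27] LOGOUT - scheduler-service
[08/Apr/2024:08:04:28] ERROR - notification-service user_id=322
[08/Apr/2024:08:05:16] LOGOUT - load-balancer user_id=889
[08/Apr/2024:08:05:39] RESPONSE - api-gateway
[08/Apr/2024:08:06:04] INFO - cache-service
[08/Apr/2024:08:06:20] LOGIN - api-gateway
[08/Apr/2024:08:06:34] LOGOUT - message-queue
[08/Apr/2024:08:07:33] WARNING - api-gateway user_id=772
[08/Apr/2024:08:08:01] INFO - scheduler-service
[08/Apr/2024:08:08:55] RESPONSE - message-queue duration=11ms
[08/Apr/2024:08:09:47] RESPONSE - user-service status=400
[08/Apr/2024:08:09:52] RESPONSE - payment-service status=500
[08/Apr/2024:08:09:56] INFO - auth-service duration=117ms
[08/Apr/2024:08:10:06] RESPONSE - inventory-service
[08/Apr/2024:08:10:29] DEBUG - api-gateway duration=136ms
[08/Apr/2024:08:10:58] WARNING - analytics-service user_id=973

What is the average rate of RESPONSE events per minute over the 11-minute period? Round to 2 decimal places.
0.73

To calculate the rate:

1. Count total RESPONSE events: 8
2. Total time period: 11 minutes
3. Rate = 8 / 11 = 0.73 events per minute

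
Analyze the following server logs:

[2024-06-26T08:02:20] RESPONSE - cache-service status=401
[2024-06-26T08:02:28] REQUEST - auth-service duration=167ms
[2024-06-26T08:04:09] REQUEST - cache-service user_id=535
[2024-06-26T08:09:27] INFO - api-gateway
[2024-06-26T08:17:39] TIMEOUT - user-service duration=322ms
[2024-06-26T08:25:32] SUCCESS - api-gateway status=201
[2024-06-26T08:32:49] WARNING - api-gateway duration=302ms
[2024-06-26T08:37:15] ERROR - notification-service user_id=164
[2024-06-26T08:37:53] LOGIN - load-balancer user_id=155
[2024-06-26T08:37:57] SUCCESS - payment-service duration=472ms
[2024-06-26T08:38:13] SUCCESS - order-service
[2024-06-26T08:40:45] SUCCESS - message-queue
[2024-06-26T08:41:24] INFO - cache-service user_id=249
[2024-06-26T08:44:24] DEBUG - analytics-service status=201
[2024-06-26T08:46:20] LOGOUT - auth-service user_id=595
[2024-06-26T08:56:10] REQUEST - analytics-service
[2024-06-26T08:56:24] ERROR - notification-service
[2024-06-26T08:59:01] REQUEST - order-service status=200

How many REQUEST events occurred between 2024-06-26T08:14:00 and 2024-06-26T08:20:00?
0

To count events in the time window:

1. Window boundaries: 2024-06-26T08:14:00 to 2024-06-26T08:20:00
2. Filter for REQUEST events within this window
3. Count matching events: 0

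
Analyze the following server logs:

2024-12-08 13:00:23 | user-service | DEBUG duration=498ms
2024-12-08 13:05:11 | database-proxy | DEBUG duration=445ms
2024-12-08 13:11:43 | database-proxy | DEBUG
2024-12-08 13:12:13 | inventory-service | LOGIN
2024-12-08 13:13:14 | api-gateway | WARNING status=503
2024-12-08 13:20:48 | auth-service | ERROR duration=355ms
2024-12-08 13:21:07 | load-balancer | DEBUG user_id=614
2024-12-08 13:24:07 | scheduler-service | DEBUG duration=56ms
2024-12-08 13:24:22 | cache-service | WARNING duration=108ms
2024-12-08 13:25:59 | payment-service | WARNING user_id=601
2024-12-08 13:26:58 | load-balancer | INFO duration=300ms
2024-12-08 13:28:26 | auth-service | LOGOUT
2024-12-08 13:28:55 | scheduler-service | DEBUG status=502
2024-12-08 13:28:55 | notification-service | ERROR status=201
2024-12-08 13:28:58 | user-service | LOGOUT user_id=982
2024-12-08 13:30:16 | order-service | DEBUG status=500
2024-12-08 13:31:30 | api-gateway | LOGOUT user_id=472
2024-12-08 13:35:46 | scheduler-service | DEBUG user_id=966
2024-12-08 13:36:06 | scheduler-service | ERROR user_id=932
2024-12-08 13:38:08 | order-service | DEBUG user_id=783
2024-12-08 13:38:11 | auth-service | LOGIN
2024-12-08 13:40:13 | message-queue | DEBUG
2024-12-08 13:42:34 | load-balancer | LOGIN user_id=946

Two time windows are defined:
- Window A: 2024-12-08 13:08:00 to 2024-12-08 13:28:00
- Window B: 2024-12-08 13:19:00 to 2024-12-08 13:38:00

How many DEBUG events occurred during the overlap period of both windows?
2

To find overlap events:

1. Window A: 2024-12-08 13:08:00 to 2024-12-08 13:28:00
2. Window B: 2024-12-08 13:19:00 to 2024-12-08 13:38:00
3. Overlap period: 2024-12-08 13:19:00 to 2024-12-08 13:28:00
4. Count DEBUG events in overlap: 2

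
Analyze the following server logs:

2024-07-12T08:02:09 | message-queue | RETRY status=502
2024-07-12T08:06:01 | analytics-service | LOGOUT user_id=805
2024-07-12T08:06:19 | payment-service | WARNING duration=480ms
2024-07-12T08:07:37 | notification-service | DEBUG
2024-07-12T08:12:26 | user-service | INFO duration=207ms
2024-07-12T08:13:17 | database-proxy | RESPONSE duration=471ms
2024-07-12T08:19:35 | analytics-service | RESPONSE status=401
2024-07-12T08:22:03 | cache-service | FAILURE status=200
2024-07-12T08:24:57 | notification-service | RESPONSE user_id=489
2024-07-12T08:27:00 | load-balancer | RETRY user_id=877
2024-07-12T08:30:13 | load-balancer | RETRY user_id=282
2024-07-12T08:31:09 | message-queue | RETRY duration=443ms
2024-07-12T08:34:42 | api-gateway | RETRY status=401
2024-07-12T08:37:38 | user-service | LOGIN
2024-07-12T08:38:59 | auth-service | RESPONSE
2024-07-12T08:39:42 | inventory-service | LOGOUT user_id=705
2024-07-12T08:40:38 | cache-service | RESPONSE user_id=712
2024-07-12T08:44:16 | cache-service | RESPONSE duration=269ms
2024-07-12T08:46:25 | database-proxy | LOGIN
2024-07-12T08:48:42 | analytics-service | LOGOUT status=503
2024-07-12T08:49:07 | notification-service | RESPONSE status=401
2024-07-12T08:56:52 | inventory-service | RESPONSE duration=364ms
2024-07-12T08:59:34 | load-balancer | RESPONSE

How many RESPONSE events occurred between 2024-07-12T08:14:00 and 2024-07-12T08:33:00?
2

To count events in the time window:

1. Window boundaries: 2024-07-12T08:14:00 to 2024-07-12T08:33:00
2. Filter for RESPONSE events within this window
3. Count matching events: 2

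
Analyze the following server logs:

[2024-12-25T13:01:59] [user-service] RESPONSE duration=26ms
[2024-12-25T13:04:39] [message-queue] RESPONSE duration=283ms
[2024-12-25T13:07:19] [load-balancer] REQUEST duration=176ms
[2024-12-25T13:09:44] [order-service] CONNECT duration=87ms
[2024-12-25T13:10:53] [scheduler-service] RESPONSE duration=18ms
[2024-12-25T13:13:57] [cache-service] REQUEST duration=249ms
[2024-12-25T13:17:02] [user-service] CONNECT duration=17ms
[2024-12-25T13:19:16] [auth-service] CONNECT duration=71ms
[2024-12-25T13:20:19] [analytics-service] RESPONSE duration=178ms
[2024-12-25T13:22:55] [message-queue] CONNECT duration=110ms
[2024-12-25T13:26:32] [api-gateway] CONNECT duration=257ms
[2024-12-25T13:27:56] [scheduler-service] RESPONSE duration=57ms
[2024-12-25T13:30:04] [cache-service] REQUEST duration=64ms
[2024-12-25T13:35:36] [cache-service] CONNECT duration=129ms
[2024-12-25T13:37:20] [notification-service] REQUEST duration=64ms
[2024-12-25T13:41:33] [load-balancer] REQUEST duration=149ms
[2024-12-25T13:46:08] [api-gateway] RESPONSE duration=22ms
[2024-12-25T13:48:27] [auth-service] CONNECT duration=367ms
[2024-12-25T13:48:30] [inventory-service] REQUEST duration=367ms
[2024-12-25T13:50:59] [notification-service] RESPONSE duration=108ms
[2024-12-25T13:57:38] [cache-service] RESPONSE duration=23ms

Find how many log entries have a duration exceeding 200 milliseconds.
5

To count timeouts:

1. Threshold: 200ms
2. Extract duration from each log entry
3. Count entries where duration > 200
4. Timeout count: 5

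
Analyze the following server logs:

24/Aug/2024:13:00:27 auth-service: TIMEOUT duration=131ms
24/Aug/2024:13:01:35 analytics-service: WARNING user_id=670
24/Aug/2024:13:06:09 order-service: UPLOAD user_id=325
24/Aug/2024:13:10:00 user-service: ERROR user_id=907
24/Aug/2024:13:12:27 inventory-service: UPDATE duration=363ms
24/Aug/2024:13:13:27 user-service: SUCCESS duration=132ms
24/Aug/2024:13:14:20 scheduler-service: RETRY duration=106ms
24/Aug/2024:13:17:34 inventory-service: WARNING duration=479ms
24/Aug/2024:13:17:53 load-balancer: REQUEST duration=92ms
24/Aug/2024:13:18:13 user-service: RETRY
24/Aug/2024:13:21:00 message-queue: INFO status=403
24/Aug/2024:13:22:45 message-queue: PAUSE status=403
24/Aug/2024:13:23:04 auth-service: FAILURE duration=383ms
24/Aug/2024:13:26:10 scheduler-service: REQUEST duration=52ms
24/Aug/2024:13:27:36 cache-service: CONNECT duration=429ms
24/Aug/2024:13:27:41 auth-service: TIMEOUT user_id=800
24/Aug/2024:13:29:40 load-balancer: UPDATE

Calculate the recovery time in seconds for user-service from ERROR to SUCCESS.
207

To calculate recovery time:

1. Find ERROR event for user-service: 24/Aug/2024:13:10:00
2. Find next SUCCESS event for user-service: 24/Aug/2024:13:13:27
3. Recovery time: 24/Aug/2024:13:13:27 - 24/Aug/2024:13:10:00 = 207 seconds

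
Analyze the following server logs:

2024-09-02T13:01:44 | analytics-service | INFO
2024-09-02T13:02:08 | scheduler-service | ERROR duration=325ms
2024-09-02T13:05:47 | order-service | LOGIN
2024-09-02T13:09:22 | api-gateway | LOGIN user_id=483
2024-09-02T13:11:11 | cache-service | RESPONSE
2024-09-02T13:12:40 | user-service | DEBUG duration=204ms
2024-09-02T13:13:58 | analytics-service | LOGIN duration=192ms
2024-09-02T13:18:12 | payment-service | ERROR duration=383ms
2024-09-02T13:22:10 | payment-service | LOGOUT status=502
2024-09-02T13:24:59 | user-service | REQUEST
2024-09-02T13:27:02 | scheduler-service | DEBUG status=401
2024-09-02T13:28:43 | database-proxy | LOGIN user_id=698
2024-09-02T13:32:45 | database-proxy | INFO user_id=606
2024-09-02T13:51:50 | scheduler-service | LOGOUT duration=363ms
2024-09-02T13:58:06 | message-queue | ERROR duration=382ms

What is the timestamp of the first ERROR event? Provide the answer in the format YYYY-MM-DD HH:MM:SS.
2024-09-02 13:02:08

To find the first event:

1. Filter for all ERROR events
2. Sort by timestamp
3. Select the first one
4. Timestamp: 2024-09-02 13:02:08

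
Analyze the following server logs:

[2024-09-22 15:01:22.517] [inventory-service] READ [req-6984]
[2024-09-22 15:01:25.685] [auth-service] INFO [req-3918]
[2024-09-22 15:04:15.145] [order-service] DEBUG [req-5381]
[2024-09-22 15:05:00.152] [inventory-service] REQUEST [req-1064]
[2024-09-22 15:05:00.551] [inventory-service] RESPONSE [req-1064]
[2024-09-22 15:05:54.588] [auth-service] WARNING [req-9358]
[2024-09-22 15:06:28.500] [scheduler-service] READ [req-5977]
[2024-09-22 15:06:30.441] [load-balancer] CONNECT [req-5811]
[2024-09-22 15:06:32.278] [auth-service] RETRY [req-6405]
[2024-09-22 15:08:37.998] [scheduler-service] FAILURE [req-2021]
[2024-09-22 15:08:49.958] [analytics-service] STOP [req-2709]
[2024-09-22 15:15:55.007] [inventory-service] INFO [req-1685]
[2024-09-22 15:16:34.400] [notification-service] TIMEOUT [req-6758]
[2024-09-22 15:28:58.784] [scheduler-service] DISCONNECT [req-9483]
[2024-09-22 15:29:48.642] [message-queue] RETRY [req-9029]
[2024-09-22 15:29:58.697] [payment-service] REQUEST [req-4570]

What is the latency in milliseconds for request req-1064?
399

To calculate latency:

1. Find REQUEST with id req-1064: 2024-09-22 15:05:00.152
2. Find RESPONSE with id req-1064: 2024-09-22 15:05:00.551
3. Latency: 2024-09-22 15:05:00.551 - 2024-09-22 15:05:00.152 = 399ms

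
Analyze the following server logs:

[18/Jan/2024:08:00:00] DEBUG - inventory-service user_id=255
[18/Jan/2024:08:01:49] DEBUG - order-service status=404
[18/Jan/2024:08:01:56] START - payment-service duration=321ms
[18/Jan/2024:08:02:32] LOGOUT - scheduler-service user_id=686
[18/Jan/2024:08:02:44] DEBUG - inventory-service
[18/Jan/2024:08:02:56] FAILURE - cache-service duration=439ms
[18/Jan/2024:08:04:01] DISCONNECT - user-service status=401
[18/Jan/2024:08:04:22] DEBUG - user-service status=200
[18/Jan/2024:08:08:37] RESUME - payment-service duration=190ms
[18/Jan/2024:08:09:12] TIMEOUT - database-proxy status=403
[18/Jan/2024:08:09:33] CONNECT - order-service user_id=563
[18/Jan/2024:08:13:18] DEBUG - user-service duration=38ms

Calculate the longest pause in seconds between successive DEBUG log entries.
536

To find the longest gap:

1. Extract all DEBUG events in chronological order
2. Calculate time differences between consecutive events
3. Find the maximum difference
4. Longest gap: 536 seconds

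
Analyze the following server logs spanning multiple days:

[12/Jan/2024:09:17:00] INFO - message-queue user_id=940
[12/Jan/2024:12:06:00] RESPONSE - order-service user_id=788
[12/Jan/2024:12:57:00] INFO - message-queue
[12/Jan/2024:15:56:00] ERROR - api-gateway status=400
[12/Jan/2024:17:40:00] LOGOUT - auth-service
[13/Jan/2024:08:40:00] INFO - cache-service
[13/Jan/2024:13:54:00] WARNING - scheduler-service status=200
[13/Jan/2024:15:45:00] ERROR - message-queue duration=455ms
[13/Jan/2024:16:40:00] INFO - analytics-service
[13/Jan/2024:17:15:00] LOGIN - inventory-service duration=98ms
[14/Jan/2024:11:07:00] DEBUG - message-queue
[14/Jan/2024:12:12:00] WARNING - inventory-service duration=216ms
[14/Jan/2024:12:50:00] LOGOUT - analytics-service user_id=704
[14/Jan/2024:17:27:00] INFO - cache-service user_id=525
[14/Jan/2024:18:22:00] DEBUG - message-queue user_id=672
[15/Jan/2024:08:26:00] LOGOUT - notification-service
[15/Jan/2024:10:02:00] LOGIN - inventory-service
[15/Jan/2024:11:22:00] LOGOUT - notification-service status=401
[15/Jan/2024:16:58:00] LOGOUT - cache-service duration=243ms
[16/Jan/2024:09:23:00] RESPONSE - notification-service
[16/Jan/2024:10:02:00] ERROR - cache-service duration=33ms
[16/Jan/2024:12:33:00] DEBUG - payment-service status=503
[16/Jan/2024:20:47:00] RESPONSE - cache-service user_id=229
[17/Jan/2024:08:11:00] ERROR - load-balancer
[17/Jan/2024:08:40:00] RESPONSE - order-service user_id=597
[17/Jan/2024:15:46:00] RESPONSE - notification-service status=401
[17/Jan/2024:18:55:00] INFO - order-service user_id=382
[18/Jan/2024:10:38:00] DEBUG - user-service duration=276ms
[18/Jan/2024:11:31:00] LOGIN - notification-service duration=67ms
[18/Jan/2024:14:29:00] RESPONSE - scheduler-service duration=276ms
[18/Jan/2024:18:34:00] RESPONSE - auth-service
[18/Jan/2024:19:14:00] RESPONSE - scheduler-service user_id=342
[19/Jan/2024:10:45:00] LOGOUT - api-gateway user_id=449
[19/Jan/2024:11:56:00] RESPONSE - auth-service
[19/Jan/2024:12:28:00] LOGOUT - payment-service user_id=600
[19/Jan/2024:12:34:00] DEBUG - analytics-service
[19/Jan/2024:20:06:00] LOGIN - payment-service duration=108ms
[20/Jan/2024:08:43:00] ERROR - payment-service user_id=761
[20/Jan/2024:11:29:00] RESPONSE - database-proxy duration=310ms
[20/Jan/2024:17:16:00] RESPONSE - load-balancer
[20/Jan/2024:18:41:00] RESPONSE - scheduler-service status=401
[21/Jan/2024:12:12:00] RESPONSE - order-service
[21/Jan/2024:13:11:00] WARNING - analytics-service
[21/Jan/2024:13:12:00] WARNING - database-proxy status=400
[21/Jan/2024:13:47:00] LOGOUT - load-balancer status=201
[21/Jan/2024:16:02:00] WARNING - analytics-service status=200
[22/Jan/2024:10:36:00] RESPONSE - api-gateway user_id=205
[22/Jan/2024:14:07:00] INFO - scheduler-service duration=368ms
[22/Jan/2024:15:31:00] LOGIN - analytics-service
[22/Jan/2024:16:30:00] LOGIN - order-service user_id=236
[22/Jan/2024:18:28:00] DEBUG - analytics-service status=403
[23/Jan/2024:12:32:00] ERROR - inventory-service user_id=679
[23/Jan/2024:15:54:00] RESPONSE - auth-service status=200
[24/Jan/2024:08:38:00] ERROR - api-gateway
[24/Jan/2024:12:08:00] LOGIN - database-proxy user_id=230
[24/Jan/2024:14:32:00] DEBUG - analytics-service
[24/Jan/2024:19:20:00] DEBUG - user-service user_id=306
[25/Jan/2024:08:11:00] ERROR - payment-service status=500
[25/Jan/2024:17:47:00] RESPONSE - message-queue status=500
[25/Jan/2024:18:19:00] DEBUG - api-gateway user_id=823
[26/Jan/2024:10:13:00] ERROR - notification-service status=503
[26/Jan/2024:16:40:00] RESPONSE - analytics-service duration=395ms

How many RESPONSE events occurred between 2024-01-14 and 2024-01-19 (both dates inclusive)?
8

To filter by date range:

1. Date range: 2024-01-14 through 2024-01-19, both dates inclusive
2. Filter for RESPONSE events whose date falls in this range
3. Count matching events: 8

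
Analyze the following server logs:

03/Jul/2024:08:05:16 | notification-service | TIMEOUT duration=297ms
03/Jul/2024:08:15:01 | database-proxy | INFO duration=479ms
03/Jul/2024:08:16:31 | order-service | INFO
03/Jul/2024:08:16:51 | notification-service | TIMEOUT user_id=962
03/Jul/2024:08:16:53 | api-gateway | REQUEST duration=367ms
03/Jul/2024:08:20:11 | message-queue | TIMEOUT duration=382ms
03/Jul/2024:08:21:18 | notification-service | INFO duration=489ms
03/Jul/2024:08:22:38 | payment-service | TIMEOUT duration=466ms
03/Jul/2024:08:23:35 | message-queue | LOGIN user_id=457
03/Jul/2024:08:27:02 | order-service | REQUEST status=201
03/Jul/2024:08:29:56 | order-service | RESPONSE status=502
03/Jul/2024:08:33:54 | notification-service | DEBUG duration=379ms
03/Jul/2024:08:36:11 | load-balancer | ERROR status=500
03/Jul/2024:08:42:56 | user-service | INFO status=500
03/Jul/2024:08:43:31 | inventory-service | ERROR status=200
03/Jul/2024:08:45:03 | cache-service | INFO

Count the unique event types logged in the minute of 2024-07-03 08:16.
3

To count unique event types:

1. Filter events in the minute starting at 2024-07-03 08:16
2. Extract event types from matching entries
3. Count unique types: 3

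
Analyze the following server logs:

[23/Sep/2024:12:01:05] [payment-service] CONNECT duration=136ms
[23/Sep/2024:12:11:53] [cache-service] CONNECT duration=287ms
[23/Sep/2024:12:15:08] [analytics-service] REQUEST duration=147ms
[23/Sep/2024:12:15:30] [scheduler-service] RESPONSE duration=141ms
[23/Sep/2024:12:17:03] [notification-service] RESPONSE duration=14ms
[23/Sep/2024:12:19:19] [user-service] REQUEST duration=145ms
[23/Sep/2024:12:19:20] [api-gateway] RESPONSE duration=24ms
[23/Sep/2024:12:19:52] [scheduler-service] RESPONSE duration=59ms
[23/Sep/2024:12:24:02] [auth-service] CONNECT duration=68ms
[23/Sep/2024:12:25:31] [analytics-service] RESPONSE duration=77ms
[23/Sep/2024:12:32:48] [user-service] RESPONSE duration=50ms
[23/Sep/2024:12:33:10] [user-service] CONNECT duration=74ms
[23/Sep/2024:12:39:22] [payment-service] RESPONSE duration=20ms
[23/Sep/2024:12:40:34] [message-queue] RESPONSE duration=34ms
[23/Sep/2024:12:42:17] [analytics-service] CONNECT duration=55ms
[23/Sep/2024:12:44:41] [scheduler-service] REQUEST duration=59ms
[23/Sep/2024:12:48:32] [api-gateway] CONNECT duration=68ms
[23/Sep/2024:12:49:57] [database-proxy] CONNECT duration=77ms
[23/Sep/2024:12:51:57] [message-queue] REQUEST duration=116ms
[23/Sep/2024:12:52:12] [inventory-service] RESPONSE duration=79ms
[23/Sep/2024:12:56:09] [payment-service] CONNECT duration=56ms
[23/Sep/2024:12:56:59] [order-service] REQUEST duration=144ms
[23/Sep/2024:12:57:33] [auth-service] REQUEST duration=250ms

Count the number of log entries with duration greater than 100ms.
8

To count timeouts:

1. Threshold: 100ms
2. Extract duration from each log entry
3. Count entries where duration > 100
4. Timeout count: 8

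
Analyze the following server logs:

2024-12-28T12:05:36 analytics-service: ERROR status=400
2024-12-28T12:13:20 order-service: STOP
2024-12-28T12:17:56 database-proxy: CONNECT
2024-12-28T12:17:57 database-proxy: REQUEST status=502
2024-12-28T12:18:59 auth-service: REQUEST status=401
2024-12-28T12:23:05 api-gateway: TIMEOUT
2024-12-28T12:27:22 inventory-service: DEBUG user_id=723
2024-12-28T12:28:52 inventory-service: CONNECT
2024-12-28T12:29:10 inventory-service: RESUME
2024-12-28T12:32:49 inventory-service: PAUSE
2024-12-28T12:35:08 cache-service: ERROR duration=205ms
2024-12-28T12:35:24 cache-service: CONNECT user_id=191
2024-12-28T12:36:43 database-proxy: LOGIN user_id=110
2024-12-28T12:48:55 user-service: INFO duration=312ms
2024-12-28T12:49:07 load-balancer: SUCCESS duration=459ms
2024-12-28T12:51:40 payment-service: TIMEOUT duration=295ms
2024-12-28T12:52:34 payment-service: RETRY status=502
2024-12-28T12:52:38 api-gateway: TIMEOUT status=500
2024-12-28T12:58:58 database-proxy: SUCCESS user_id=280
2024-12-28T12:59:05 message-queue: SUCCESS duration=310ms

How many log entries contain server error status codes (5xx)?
3

To find matching entries:

1. Pattern to match: server error status codes (5xx)
2. Scan each log entry for the pattern
3. Count matches: 3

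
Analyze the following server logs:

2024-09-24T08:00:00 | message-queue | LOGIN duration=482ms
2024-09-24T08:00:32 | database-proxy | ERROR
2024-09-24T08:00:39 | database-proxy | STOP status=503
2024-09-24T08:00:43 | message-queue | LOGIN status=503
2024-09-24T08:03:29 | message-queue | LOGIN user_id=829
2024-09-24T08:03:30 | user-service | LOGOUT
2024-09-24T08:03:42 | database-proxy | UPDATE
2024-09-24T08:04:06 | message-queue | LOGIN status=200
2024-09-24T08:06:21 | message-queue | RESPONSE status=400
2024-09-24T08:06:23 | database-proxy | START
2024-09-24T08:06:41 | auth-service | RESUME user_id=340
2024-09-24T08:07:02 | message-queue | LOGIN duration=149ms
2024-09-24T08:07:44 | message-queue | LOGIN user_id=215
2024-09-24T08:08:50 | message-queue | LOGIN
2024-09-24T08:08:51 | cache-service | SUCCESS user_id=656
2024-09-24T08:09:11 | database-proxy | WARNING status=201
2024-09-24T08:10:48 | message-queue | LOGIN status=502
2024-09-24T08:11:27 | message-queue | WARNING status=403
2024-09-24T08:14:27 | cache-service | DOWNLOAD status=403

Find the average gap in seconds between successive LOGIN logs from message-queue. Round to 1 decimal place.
92.6

To calculate average interval:

1. Find all LOGIN events for message-queue in order
2. Calculate time gaps between consecutive events
3. Compute mean of gaps: 648 / 7 = 92.6 seconds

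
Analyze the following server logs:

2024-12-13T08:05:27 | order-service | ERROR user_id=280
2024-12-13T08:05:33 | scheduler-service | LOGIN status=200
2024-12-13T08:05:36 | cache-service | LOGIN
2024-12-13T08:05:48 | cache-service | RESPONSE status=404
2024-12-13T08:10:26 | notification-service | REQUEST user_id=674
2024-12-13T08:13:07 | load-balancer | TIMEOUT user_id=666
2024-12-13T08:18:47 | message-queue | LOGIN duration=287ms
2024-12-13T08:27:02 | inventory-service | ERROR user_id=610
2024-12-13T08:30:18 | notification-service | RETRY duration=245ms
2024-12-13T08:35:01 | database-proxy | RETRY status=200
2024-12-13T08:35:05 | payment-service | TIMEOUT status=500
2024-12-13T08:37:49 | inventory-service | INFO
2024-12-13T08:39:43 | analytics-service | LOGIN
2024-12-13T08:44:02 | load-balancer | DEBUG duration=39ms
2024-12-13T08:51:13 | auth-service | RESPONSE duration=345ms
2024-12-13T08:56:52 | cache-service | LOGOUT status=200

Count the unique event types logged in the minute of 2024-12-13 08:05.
3

To count unique event types:

1. Filter events in the minute starting at 2024-12-13 08:05
2. Extract event types from matching entries
3. Count unique types: 3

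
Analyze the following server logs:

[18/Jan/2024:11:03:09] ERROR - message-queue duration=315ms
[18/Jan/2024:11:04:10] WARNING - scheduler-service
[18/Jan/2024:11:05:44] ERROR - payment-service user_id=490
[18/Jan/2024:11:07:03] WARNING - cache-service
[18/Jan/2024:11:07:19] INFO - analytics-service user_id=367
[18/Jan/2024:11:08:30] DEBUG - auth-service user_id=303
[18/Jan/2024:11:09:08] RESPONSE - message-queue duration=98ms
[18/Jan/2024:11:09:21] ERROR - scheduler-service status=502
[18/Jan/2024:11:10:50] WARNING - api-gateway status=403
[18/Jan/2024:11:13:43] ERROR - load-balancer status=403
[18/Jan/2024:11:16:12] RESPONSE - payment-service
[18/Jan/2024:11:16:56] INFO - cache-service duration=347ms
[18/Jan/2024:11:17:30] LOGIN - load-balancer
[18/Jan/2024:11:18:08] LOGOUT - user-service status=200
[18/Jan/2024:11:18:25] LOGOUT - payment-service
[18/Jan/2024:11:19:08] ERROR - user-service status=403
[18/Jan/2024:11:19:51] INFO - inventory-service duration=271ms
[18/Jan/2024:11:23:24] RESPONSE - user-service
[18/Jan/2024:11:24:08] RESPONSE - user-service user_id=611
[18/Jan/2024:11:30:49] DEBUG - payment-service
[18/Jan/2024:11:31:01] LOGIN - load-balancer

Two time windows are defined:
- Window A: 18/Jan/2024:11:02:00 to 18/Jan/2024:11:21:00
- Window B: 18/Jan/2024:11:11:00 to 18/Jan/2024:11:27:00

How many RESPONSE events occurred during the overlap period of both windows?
1

To find overlap events:

1. Window A: 18/Jan/2024:11:02:00 to 18/Jan/2024:11:21:00
2. Window B: 18/Jan/2024:11:11:00 to 18/Jan/2024:11:27:00
3. Overlap period: 18/Jan/2024:11:11:00 to 18/Jan/2024:11:21:00
4. Count RESPONSE events in overlap: 1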